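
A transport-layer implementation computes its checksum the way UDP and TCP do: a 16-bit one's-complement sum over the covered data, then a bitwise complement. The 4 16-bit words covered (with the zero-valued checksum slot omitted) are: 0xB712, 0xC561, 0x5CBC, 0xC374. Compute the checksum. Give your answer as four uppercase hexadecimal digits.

One's-complement addition (fold any carry out of bit 15 back into bit 0):
  0xB712 + 0xC561 = 0x17C73 → wrap carry → 0x7C74
  0x7C74 + 0x5CBC = 0x0D930
  0xD930 + 0xC374 = 0x19CA4 → wrap carry → 0x9CA5
One's-complement sum = 0x9CA5.
Checksum = ~0x9CA5 & 0xFFFF = 0x635A.

635A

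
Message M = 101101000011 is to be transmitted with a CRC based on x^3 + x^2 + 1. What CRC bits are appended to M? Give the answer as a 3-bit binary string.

011

Append 3 zeros: 101101000011000. Divide by 1101 (XOR where the leading bit is 1):
  pos 0: 1011 XOR 1101 = 0110
  pos 1: 1100 XOR 1101 = 0001
  pos 4: 1100 XOR 1101 = 0001
  pos 7: 1001 XOR 1101 = 0100
  pos 8: 1001 XOR 1101 = 0100
  pos 9: 1000 XOR 1101 = 0101
  pos 10: 1010 XOR 1101 = 0111
  pos 11: 1110 XOR 1101 = 0011
Remainder (last 3 bits) = 011. This is the CRC / FCS.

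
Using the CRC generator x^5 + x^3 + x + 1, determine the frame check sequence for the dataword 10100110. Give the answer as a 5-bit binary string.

11000

Append 5 zeros: 1010011000000. Divide by 101011 (XOR where the leading bit is 1):
  pos 0: 101001 XOR 101011 = 000010
  pos 4: 101000 XOR 101011 = 000011
Remainder (last 5 bits) = 11000. This is the CRC / FCS.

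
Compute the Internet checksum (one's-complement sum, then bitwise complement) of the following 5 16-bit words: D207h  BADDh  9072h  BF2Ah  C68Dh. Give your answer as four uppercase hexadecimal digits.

5CEF

One's-complement addition (fold any carry out of bit 15 back into bit 0):
  0xD207 + 0xBADD = 0x18CE4 → wrap carry → 0x8CE5
  0x8CE5 + 0x9072 = 0x11D57 → wrap carry → 0x1D58
  0x1D58 + 0xBF2A = 0x0DC82
  0xDC82 + 0xC68D = 0x1A30F → wrap carry → 0xA310
One's-complement sum = 0xA310.
Checksum = ~0xA310 & 0xFFFF = 0x5CEF.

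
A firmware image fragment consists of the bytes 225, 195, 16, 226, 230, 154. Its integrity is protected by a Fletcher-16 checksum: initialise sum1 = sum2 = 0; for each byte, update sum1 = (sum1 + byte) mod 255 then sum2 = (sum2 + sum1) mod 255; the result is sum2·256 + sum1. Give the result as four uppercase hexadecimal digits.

6F1A

Running sums (mod 255):
  after byte 0 (225): sum1=225, sum2=225
  after byte 1 (195): sum1=165, sum2=135
  after byte 2 (16): sum1=181, sum2=61
  after byte 3 (226): sum1=152, sum2=213
  after byte 4 (230): sum1=127, sum2=85
  after byte 5 (154): sum1=26, sum2=111
Checksum = sum2·256 + sum1 = 111·256 + 26 = 28442 = 0x6F1A.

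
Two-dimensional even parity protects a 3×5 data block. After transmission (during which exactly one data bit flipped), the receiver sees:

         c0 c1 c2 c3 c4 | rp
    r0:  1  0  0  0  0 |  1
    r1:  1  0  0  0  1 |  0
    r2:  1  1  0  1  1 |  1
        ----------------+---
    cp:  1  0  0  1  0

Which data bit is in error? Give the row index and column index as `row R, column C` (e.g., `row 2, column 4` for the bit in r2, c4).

Recompute each row's even parity and compare to rp:
  r0: data parity 1, sent rp 1 → ok
  r1: data parity 0, sent rp 0 → ok
  r2: data parity 0, sent rp 1 → mismatch
Recompute each column's even parity and compare to cp:
  c0: data parity 1, sent cp 1 → ok
  c1: data parity 1, sent cp 0 → mismatch
  c2: data parity 0, sent cp 0 → ok
  c3: data parity 1, sent cp 1 → ok
  c4: data parity 0, sent cp 0 → ok
Exactly one row (r2) and one column (c1) fail → the flipped bit is at their intersection.

row 2, column 1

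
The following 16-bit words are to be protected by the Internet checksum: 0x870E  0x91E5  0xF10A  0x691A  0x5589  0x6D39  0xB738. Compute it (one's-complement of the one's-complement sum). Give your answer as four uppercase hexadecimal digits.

One's-complement addition (fold any carry out of bit 15 back into bit 0):
  0x870E + 0x91E5 = 0x118F3 → wrap carry → 0x18F4
  0x18F4 + 0xF10A = 0x109FE → wrap carry → 0x09FF
  0x09FF + 0x691A = 0x07319
  0x7319 + 0x5589 = 0x0C8A2
  0xC8A2 + 0x6D39 = 0x135DB → wrap carry → 0x35DC
  0x35DC + 0xB738 = 0x0ED14
One's-complement sum = 0xED14.
Checksum = ~0xED14 & 0xFFFF = 0x12EB.

12EB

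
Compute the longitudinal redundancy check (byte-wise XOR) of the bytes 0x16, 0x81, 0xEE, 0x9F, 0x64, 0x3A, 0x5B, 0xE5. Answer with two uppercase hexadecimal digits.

06

XOR the bytes together:
  start with 0x16
  0x16 ⊕ 0x81 = 0x97
  0x97 ⊕ 0xEE = 0x79
  0x79 ⊕ 0x9F = 0xE6
  0xE6 ⊕ 0x64 = 0x82
  0x82 ⊕ 0x3A = 0xB8
  0xB8 ⊕ 0x5B = 0xE3
  0xE3 ⊕ 0xE5 = 0x06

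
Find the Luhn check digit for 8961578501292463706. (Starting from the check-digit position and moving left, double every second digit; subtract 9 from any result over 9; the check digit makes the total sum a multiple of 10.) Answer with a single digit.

4

Partial digits right→left: 6 0 7 3 6 4 2 9 2 1 0 5 8 7 5 1 6 9 8
Double every second digit counting from the check-digit position (so the 1st, 3rd, 5th, ... of the partial from the right).
  doubled (with −9 where >9): 3 5 3 4 4 0 7 1 3 7 → sum 37
  kept as-is: 0 3 4 9 1 5 7 1 9 → sum 39
Total = 37 + 39 = 76.
Check digit = (10 − (76 mod 10)) mod 10 = 4.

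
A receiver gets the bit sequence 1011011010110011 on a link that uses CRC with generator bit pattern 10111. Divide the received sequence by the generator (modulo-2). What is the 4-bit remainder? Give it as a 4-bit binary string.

0000

Modulo-2 division of 1011011010110011 by 10111:
  pos 0: 10110 XOR 10111 = 00001
  pos 4: 11101 XOR 10111 = 01010
  pos 5: 10100 XOR 10111 = 00011
  pos 8: 11110 XOR 10111 = 01001
  pos 9: 10010 XOR 10111 = 00101
  pos 11: 10111 XOR 10111 = 00000
Remainder = 0000 (zero — the frame passes the CRC check).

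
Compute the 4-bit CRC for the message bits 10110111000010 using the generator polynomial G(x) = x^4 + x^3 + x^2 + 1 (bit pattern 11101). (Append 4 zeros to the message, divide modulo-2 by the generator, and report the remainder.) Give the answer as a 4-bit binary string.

Append 4 zeros: 101101110000100000. Divide by 11101 (XOR where the leading bit is 1):
  pos 0: 10110 XOR 11101 = 01011
  pos 1: 10111 XOR 11101 = 01010
  pos 2: 10101 XOR 11101 = 01000
  pos 3: 10001 XOR 11101 = 01100
  pos 4: 11000 XOR 11101 = 00101
  pos 6: 10100 XOR 11101 = 01001
  pos 7: 10010 XOR 11101 = 01111
  pos 8: 11111 XOR 11101 = 00010
  pos 11: 10000 XOR 11101 = 01101
  pos 12: 11010 XOR 11101 = 00111
Remainder (last 4 bits) = 1110. This is the CRC / FCS.

1110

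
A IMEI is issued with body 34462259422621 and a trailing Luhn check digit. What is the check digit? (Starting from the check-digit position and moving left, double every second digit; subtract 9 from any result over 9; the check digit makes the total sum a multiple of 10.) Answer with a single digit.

Partial digits right→left: 1 2 6 2 2 4 9 5 2 2 6 4 4 3
Double every second digit counting from the check-digit position (so the 1st, 3rd, 5th, ... of the partial from the right).
  doubled (with −9 where >9): 2 3 4 9 4 3 8 → sum 33
  kept as-is: 2 2 4 5 2 4 3 → sum 22
Total = 33 + 22 = 55.
Check digit = (10 − (55 mod 10)) mod 10 = 5.

5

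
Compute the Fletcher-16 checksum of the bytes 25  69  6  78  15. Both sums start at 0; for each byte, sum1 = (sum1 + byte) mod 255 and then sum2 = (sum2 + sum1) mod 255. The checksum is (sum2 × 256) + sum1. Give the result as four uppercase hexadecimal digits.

50C1

Running sums (mod 255):
  after byte 0 (25): sum1=25, sum2=25
  after byte 1 (69): sum1=94, sum2=119
  after byte 2 (6): sum1=100, sum2=219
  after byte 3 (78): sum1=178, sum2=142
  after byte 4 (15): sum1=193, sum2=80
Checksum = sum2·256 + sum1 = 80·256 + 193 = 20673 = 0x50C1.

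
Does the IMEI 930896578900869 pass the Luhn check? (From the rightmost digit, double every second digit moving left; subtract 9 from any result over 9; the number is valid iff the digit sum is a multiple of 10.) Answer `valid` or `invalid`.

From the right, keep odd positions and double even positions (subtract 9 from any doubled value over 9):
  doubled (positions 2,4,...): 3 0 9 5 3 7 6 → sum 33
  kept (positions 1,3,...): 9 8 0 8 5 9 0 9 → sum 48
Total = 81.
81 mod 10 = 1, so the number is invalid.

invalid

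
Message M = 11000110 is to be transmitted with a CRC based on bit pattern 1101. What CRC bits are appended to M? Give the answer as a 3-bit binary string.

Append 3 zeros: 11000110000. Divide by 1101 (XOR where the leading bit is 1):
  pos 0: 1100 XOR 1101 = 0001
  pos 3: 1011 XOR 1101 = 0110
  pos 4: 1100 XOR 1101 = 0001
  pos 7: 1000 XOR 1101 = 0101
Remainder (last 3 bits) = 101. This is the CRC / FCS.

101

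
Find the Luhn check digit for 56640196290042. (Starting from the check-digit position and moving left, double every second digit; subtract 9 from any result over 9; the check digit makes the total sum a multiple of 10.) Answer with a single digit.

5

Partial digits right→left: 2 4 0 0 9 2 6 9 1 0 4 6 6 5
Double every second digit counting from the check-digit position (so the 1st, 3rd, 5th, ... of the partial from the right).
  doubled (with −9 where >9): 4 0 9 3 2 8 3 → sum 29
  kept as-is: 4 0 2 9 0 6 5 → sum 26
Total = 29 + 26 = 55.
Check digit = (10 − (55 mod 10)) mod 10 = 5.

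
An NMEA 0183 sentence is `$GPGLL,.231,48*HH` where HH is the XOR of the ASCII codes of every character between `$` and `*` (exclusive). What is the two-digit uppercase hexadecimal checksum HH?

XOR the ASCII codes of the payload characters:
  'G' = 0x47 → acc = 0x47
  'P' = 0x50 → acc = 0x17
  'G' = 0x47 → acc = 0x50
  'L' = 0x4C → acc = 0x1C
  'L' = 0x4C → acc = 0x50
  ',' = 0x2C → acc = 0x7C
  '.' = 0x2E → acc = 0x52
  '2' = 0x32 → acc = 0x60
  '3' = 0x33 → acc = 0x53
  '1' = 0x31 → acc = 0x62
  ',' = 0x2C → acc = 0x4E
  '4' = 0x34 → acc = 0x7A
  '8' = 0x38 → acc = 0x42
Checksum = 0x42.

42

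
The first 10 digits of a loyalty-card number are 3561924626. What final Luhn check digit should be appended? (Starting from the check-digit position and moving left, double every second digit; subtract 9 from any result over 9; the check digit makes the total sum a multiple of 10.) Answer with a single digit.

Partial digits right→left: 6 2 6 4 2 9 1 6 5 3
Double every second digit counting from the check-digit position (so the 1st, 3rd, 5th, ... of the partial from the right).
  doubled (with −9 where >9): 3 3 4 2 1 → sum 13
  kept as-is: 2 4 9 6 3 → sum 24
Total = 13 + 24 = 37.
Check digit = (10 − (37 mod 10)) mod 10 = 3.

3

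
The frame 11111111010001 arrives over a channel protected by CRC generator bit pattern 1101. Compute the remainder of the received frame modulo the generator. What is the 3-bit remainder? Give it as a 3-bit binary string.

Modulo-2 division of 11111111010001 by 1101:
  pos 0: 1111 XOR 1101 = 0010
  pos 2: 1011 XOR 1101 = 0110
  pos 3: 1101 XOR 1101 = 0000
  pos 7: 1010 XOR 1101 = 0111
  pos 8: 1110 XOR 1101 = 0011
  pos 10: 1101 XOR 1101 = 0000
Remainder = 000 (zero — the frame passes the CRC check).

000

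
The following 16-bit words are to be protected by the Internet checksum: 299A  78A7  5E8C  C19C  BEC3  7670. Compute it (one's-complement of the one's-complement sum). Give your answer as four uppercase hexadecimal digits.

One's-complement addition (fold any carry out of bit 15 back into bit 0):
  0x299A + 0x78A7 = 0x0A241
  0xA241 + 0x5E8C = 0x100CD → wrap carry → 0x00CE
  0x00CE + 0xC19C = 0x0C26A
  0xC26A + 0xBEC3 = 0x1812D → wrap carry → 0x812E
  0x812E + 0x7670 = 0x0F79E
One's-complement sum = 0xF79E.
Checksum = ~0xF79E & 0xFFFF = 0x0861.

0861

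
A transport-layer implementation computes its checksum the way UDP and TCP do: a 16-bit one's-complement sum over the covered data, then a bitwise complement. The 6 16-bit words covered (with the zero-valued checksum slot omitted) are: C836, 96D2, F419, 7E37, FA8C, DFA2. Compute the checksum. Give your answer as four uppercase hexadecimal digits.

One's-complement addition (fold any carry out of bit 15 back into bit 0):
  0xC836 + 0x96D2 = 0x15F08 → wrap carry → 0x5F09
  0x5F09 + 0xF419 = 0x15322 → wrap carry → 0x5323
  0x5323 + 0x7E37 = 0x0D15A
  0xD15A + 0xFA8C = 0x1CBE6 → wrap carry → 0xCBE7
  0xCBE7 + 0xDFA2 = 0x1AB89 → wrap carry → 0xAB8A
One's-complement sum = 0xAB8A.
Checksum = ~0xAB8A & 0xFFFF = 0x5475.

5475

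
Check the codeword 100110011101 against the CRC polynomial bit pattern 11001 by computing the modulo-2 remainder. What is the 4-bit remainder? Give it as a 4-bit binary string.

0000

Modulo-2 division of 100110011101 by 11001:
  pos 0: 10011 XOR 11001 = 01010
  pos 1: 10100 XOR 11001 = 01101
  pos 2: 11010 XOR 11001 = 00011
  pos 5: 11111 XOR 11001 = 00110
  pos 7: 11001 XOR 11001 = 00000
Remainder = 0000 (zero — the frame passes the CRC check).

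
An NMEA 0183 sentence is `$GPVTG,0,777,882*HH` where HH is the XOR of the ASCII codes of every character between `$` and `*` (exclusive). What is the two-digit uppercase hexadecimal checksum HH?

XOR the ASCII codes of the payload characters:
  'G' = 0x47 → acc = 0x47
  'P' = 0x50 → acc = 0x17
  'V' = 0x56 → acc = 0x41
  'T' = 0x54 → acc = 0x15
  'G' = 0x47 → acc = 0x52
  ',' = 0x2C → acc = 0x7E
  '0' = 0x30 → acc = 0x4E
  ',' = 0x2C → acc = 0x62
  '7' = 0x37 → acc = 0x55
  '7' = 0x37 → acc = 0x62
  '7' = 0x37 → acc = 0x55
  ',' = 0x2C → acc = 0x79
  '8' = 0x38 → acc = 0x41
  '8' = 0x38 → acc = 0x79
  '2' = 0x32 → acc = 0x4B
Checksum = 0x4B.

4B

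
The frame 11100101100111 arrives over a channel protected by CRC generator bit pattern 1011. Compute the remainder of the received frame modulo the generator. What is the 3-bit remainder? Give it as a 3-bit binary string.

Modulo-2 division of 11100101100111 by 1011:
  pos 0: 1110 XOR 1011 = 0101
  pos 1: 1010 XOR 1011 = 0001
  pos 4: 1101 XOR 1011 = 0110
  pos 5: 1101 XOR 1011 = 0110
  pos 6: 1100 XOR 1011 = 0111
  pos 7: 1110 XOR 1011 = 0101
  pos 8: 1011 XOR 1011 = 0000
Remainder = 011 (nonzero — an error is detected).

011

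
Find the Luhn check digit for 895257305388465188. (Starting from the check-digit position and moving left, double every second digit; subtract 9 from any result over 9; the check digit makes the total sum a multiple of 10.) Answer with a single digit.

6

Partial digits right→left: 8 8 1 5 6 4 8 8 3 5 0 3 7 5 2 5 9 8
Double every second digit counting from the check-digit position (so the 1st, 3rd, 5th, ... of the partial from the right).
  doubled (with −9 where >9): 7 2 3 7 6 0 5 4 9 → sum 43
  kept as-is: 8 5 4 8 5 3 5 5 8 → sum 51
Total = 43 + 51 = 94.
Check digit = (10 − (94 mod 10)) mod 10 = 6.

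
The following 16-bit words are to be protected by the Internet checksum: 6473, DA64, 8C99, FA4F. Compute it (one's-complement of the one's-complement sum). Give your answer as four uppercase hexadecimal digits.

One's-complement addition (fold any carry out of bit 15 back into bit 0):
  0x6473 + 0xDA64 = 0x13ED7 → wrap carry → 0x3ED8
  0x3ED8 + 0x8C99 = 0x0CB71
  0xCB71 + 0xFA4F = 0x1C5C0 → wrap carry → 0xC5C1
One's-complement sum = 0xC5C1.
Checksum = ~0xC5C1 & 0xFFFF = 0x3A3E.

3A3E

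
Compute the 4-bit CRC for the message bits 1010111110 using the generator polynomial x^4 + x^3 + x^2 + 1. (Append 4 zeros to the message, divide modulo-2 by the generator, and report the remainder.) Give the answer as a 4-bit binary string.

1101

Append 4 zeros: 10101111100000. Divide by 11101 (XOR where the leading bit is 1):
  pos 0: 10101 XOR 11101 = 01000
  pos 1: 10001 XOR 11101 = 01100
  pos 2: 11001 XOR 11101 = 00100
  pos 4: 10011 XOR 11101 = 01110
  pos 5: 11100 XOR 11101 = 00001
  pos 9: 10000 XOR 11101 = 01101
Remainder (last 4 bits) = 1101. This is the CRC / FCS.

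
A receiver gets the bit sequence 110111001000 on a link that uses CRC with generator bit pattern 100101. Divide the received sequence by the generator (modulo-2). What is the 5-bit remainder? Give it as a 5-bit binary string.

01101

Modulo-2 division of 110111001000 by 100101:
  pos 0: 110111 XOR 100101 = 010010
  pos 1: 100100 XOR 100101 = 000001
  pos 6: 101000 XOR 100101 = 001101
Remainder = 01101 (nonzero — an error is detected).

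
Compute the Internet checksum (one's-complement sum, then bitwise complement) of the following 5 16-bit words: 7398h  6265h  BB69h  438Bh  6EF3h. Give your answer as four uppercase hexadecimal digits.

BC19

One's-complement addition (fold any carry out of bit 15 back into bit 0):
  0x7398 + 0x6265 = 0x0D5FD
  0xD5FD + 0xBB69 = 0x19166 → wrap carry → 0x9167
  0x9167 + 0x438B = 0x0D4F2
  0xD4F2 + 0x6EF3 = 0x143E5 → wrap carry → 0x43E6
One's-complement sum = 0x43E6.
Checksum = ~0x43E6 & 0xFFFF = 0xBC19.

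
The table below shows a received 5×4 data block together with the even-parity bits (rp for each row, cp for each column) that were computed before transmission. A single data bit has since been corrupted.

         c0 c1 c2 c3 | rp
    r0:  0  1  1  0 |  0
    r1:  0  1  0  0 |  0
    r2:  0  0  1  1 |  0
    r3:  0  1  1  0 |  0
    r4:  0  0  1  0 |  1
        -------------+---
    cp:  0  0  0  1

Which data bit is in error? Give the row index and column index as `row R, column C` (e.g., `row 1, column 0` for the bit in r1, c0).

row 1, column 1

Recompute each row's even parity and compare to rp:
  r0: data parity 0, sent rp 0 → ok
  r1: data parity 1, sent rp 0 → mismatch
  r2: data parity 0, sent rp 0 → ok
  r3: data parity 0, sent rp 0 → ok
  r4: data parity 1, sent rp 1 → ok
Recompute each column's even parity and compare to cp:
  c0: data parity 0, sent cp 0 → ok
  c1: data parity 1, sent cp 0 → mismatch
  c2: data parity 0, sent cp 0 → ok
  c3: data parity 1, sent cp 1 → ok
Exactly one row (r1) and one column (c1) fail → the flipped bit is at their intersection.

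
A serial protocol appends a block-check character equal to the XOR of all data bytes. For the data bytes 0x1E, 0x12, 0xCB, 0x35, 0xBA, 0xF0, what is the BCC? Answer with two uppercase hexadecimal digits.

B8

XOR the bytes together:
  start with 0x1E
  0x1E ⊕ 0x12 = 0x0C
  0x0C ⊕ 0xCB = 0xC7
  0xC7 ⊕ 0x35 = 0xF2
  0xF2 ⊕ 0xBA = 0x48
  0x48 ⊕ 0xF0 = 0xB8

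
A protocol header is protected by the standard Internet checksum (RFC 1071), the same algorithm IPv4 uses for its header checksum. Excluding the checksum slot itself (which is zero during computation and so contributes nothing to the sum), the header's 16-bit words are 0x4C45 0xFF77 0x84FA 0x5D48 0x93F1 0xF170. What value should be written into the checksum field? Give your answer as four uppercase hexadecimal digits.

4C9D

One's-complement addition (fold any carry out of bit 15 back into bit 0):
  0x4C45 + 0xFF77 = 0x14BBC → wrap carry → 0x4BBD
  0x4BBD + 0x84FA = 0x0D0B7
  0xD0B7 + 0x5D48 = 0x12DFF → wrap carry → 0x2E00
  0x2E00 + 0x93F1 = 0x0C1F1
  0xC1F1 + 0xF170 = 0x1B361 → wrap carry → 0xB362
One's-complement sum = 0xB362.
Checksum = ~0xB362 & 0xFFFF = 0x4C9D.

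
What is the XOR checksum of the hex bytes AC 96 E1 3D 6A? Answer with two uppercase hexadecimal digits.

8C

XOR the bytes together:
  start with 0xAC
  0xAC ⊕ 0x96 = 0x3A
  0x3A ⊕ 0xE1 = 0xDB
  0xDB ⊕ 0x3D = 0xE6
  0xE6 ⊕ 0x6A = 0x8C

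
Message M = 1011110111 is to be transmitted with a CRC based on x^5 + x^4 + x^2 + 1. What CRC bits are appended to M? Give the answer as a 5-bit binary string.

Append 5 zeros: 101111011100000. Divide by 110101 (XOR where the leading bit is 1):
  pos 0: 101111 XOR 110101 = 011010
  pos 1: 110100 XOR 110101 = 000001
  pos 6: 111100 XOR 110101 = 001001
  pos 8: 100100 XOR 110101 = 010001
  pos 9: 100010 XOR 110101 = 010111
Remainder (last 5 bits) = 10111. This is the CRC / FCS.

10111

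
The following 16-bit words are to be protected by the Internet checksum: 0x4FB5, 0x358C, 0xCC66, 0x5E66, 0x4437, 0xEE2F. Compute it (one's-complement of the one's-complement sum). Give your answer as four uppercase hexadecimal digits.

1D8A

One's-complement addition (fold any carry out of bit 15 back into bit 0):
  0x4FB5 + 0x358C = 0x08541
  0x8541 + 0xCC66 = 0x151A7 → wrap carry → 0x51A8
  0x51A8 + 0x5E66 = 0x0B00E
  0xB00E + 0x4437 = 0x0F445
  0xF445 + 0xEE2F = 0x1E274 → wrap carry → 0xE275
One's-complement sum = 0xE275.
Checksum = ~0xE275 & 0xFFFF = 0x1D8A.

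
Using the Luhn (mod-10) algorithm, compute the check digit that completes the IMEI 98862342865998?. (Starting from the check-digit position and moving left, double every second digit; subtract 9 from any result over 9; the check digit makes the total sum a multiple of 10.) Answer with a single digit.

Partial digits right→left: 8 9 9 5 6 8 2 4 3 2 6 8 8 9
Double every second digit counting from the check-digit position (so the 1st, 3rd, 5th, ... of the partial from the right).
  doubled (with −9 where >9): 7 9 3 4 6 3 7 → sum 39
  kept as-is: 9 5 8 4 2 8 9 → sum 45
Total = 39 + 45 = 84.
Check digit = (10 − (84 mod 10)) mod 10 = 6.

6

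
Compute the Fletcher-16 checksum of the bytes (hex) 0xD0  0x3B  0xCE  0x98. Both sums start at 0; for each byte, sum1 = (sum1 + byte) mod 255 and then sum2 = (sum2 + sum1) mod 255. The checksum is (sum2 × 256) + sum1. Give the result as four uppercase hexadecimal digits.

2B73

Running sums (mod 255):
  after byte 0 (0xD0): sum1=208, sum2=208
  after byte 1 (0x3B): sum1=12, sum2=220
  after byte 2 (0xCE): sum1=218, sum2=183
  after byte 3 (0x98): sum1=115, sum2=43
Checksum = sum2·256 + sum1 = 43·256 + 115 = 11123 = 0x2B73.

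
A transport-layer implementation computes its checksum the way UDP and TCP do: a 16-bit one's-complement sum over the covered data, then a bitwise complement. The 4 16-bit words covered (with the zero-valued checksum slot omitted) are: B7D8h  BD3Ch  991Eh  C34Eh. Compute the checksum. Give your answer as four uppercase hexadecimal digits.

2E7D

One's-complement addition (fold any carry out of bit 15 back into bit 0):
  0xB7D8 + 0xBD3C = 0x17514 → wrap carry → 0x7515
  0x7515 + 0x991E = 0x10E33 → wrap carry → 0x0E34
  0x0E34 + 0xC34E = 0x0D182
One's-complement sum = 0xD182.
Checksum = ~0xD182 & 0xFFFF = 0x2E7D.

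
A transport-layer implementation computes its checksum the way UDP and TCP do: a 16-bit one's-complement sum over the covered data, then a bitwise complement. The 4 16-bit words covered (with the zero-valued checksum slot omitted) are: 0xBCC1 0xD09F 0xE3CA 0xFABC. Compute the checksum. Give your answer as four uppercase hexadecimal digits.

9416

One's-complement addition (fold any carry out of bit 15 back into bit 0):
  0xBCC1 + 0xD09F = 0x18D60 → wrap carry → 0x8D61
  0x8D61 + 0xE3CA = 0x1712B → wrap carry → 0x712C
  0x712C + 0xFABC = 0x16BE8 → wrap carry → 0x6BE9
One's-complement sum = 0x6BE9.
Checksum = ~0x6BE9 & 0xFFFF = 0x9416.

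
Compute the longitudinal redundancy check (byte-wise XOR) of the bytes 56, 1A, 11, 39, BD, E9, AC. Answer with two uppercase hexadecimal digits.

9C

XOR the bytes together:
  start with 0x56
  0x56 ⊕ 0x1A = 0x4C
  0x4C ⊕ 0x11 = 0x5D
  0x5D ⊕ 0x39 = 0x64
  0x64 ⊕ 0xBD = 0xD9
  0xD9 ⊕ 0xE9 = 0x30
  0x30 ⊕ 0xAC = 0x9C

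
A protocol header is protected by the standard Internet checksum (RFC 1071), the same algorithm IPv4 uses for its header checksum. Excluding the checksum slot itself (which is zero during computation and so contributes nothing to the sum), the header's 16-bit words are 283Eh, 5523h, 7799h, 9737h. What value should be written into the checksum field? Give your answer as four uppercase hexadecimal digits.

One's-complement addition (fold any carry out of bit 15 back into bit 0):
  0x283E + 0x5523 = 0x07D61
  0x7D61 + 0x7799 = 0x0F4FA
  0xF4FA + 0x9737 = 0x18C31 → wrap carry → 0x8C32
One's-complement sum = 0x8C32.
Checksum = ~0x8C32 & 0xFFFF = 0x73CD.

73CD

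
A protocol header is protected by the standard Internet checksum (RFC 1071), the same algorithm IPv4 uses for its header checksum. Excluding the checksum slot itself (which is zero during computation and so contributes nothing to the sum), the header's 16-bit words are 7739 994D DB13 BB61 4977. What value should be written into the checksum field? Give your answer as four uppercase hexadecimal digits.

One's-complement addition (fold any carry out of bit 15 back into bit 0):
  0x7739 + 0x994D = 0x11086 → wrap carry → 0x1087
  0x1087 + 0xDB13 = 0x0EB9A
  0xEB9A + 0xBB61 = 0x1A6FB → wrap carry → 0xA6FC
  0xA6FC + 0x4977 = 0x0F073
One's-complement sum = 0xF073.
Checksum = ~0xF073 & 0xFFFF = 0x0F8C.

0F8C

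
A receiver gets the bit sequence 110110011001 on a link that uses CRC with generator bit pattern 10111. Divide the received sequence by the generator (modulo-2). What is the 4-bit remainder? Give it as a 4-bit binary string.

0010

Modulo-2 division of 110110011001 by 10111:
  pos 0: 11011 XOR 10111 = 01100
  pos 1: 11000 XOR 10111 = 01111
  pos 2: 11110 XOR 10111 = 01001
  pos 3: 10011 XOR 10111 = 00100
  pos 5: 10010 XOR 10111 = 00101
  pos 7: 10101 XOR 10111 = 00010
Remainder = 0010 (nonzero — an error is detected).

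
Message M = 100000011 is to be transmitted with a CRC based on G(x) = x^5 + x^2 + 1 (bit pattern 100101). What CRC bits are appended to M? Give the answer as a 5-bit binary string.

10011

Append 5 zeros: 10000001100000. Divide by 100101 (XOR where the leading bit is 1):
  pos 0: 100000 XOR 100101 = 000101
  pos 3: 101011 XOR 100101 = 001110
  pos 5: 111000 XOR 100101 = 011101
  pos 6: 111010 XOR 100101 = 011111
  pos 7: 111110 XOR 100101 = 011011
  pos 8: 110110 XOR 100101 = 010011
Remainder (last 5 bits) = 10011. This is the CRC / FCS.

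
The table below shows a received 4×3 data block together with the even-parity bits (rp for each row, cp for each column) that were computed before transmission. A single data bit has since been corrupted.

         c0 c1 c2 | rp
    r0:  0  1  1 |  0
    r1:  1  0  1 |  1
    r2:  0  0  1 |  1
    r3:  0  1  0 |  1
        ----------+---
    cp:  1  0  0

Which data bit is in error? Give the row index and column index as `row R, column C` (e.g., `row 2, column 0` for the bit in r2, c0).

Recompute each row's even parity and compare to rp:
  r0: data parity 0, sent rp 0 → ok
  r1: data parity 0, sent rp 1 → mismatch
  r2: data parity 1, sent rp 1 → ok
  r3: data parity 1, sent rp 1 → ok
Recompute each column's even parity and compare to cp:
  c0: data parity 1, sent cp 1 → ok
  c1: data parity 0, sent cp 0 → ok
  c2: data parity 1, sent cp 0 → mismatch
Exactly one row (r1) and one column (c2) fail → the flipped bit is at their intersection.

row 1, column 2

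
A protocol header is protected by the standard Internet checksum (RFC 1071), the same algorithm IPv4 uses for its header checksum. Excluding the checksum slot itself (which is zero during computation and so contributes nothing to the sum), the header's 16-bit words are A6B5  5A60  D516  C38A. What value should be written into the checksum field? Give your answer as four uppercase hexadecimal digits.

6648

One's-complement addition (fold any carry out of bit 15 back into bit 0):
  0xA6B5 + 0x5A60 = 0x10115 → wrap carry → 0x0116
  0x0116 + 0xD516 = 0x0D62C
  0xD62C + 0xC38A = 0x199B6 → wrap carry → 0x99B7
One's-complement sum = 0x99B7.
Checksum = ~0x99B7 & 0xFFFF = 0x6648.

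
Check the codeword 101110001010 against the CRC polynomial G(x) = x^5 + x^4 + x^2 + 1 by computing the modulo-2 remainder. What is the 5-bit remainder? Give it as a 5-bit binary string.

Modulo-2 division of 101110001010 by 110101:
  pos 0: 101110 XOR 110101 = 011011
  pos 1: 110110 XOR 110101 = 000011
  pos 5: 110101 XOR 110101 = 000000
Remainder = 00000 (zero — the frame passes the CRC check).

00000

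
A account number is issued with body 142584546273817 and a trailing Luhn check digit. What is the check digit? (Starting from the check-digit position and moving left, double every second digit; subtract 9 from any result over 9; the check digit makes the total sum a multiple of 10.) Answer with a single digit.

3

Partial digits right→left: 7 1 8 3 7 2 6 4 5 4 8 5 2 4 1
Double every second digit counting from the check-digit position (so the 1st, 3rd, 5th, ... of the partial from the right).
  doubled (with −9 where >9): 5 7 5 3 1 7 4 2 → sum 34
  kept as-is: 1 3 2 4 4 5 4 → sum 23
Total = 34 + 23 = 57.
Check digit = (10 − (57 mod 10)) mod 10 = 3.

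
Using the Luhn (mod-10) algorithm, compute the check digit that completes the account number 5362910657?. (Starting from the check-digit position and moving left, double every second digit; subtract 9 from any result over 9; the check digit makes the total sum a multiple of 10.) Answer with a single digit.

Partial digits right→left: 7 5 6 0 1 9 2 6 3 5
Double every second digit counting from the check-digit position (so the 1st, 3rd, 5th, ... of the partial from the right).
  doubled (with −9 where >9): 5 3 2 4 6 → sum 20
  kept as-is: 5 0 9 6 5 → sum 25
Total = 20 + 25 = 45.
Check digit = (10 − (45 mod 10)) mod 10 = 5.

5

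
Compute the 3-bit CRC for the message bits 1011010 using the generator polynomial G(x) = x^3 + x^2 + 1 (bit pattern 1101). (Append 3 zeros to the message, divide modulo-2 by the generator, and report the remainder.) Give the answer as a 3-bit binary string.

100

Append 3 zeros: 1011010000. Divide by 1101 (XOR where the leading bit is 1):
  pos 0: 1011 XOR 1101 = 0110
  pos 1: 1100 XOR 1101 = 0001
  pos 4: 1100 XOR 1101 = 0001
Remainder (last 3 bits) = 100. This is the CRC / FCS.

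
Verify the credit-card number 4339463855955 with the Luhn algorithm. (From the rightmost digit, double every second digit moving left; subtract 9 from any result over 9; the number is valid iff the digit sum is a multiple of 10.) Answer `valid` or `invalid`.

valid

From the right, keep odd positions and double even positions (subtract 9 from any doubled value over 9):
  doubled (positions 2,4,...): 1 1 7 3 9 6 → sum 27
  kept (positions 1,3,...): 5 9 5 3 4 3 4 → sum 33
Total = 60.
60 mod 10 = 0, so the number is valid.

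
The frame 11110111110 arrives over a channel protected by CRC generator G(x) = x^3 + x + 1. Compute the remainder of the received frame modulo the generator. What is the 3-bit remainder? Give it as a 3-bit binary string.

Modulo-2 division of 11110111110 by 1011:
  pos 0: 1111 XOR 1011 = 0100
  pos 1: 1000 XOR 1011 = 0011
  pos 3: 1111 XOR 1011 = 0100
  pos 4: 1001 XOR 1011 = 0010
  pos 6: 1011 XOR 1011 = 0000
Remainder = 000 (zero — the frame passes the CRC check).

000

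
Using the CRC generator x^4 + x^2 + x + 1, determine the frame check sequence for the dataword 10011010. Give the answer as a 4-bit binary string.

Append 4 zeros: 100110100000. Divide by 10111 (XOR where the leading bit is 1):
  pos 0: 10011 XOR 10111 = 00100
  pos 2: 10001 XOR 10111 = 00110
  pos 4: 11000 XOR 10111 = 01111
  pos 5: 11110 XOR 10111 = 01001
  pos 6: 10010 XOR 10111 = 00101
Remainder (last 4 bits) = 1010. This is the CRC / FCS.

1010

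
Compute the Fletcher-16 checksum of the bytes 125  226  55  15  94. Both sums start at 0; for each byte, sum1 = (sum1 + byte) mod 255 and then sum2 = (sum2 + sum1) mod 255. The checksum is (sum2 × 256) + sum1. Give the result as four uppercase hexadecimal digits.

Running sums (mod 255):
  after byte 0 (125): sum1=125, sum2=125
  after byte 1 (226): sum1=96, sum2=221
  after byte 2 (55): sum1=151, sum2=117
  after byte 3 (15): sum1=166, sum2=28
  after byte 4 (94): sum1=5, sum2=33
Checksum = sum2·256 + sum1 = 33·256 + 5 = 8453 = 0x2105.

2105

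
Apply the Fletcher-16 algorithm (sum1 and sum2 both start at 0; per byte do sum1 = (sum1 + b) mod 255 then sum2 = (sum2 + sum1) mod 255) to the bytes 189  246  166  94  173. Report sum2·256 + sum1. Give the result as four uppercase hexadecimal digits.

Running sums (mod 255):
  after byte 0 (189): sum1=189, sum2=189
  after byte 1 (246): sum1=180, sum2=114
  after byte 2 (166): sum1=91, sum2=205
  after byte 3 (94): sum1=185, sum2=135
  after byte 4 (173): sum1=103, sum2=238
Checksum = sum2·256 + sum1 = 238·256 + 103 = 61031 = 0xEE67.

EE67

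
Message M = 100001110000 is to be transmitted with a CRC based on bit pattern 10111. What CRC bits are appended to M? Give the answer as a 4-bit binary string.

Append 4 zeros: 1000011100000000. Divide by 10111 (XOR where the leading bit is 1):
  pos 0: 10000 XOR 10111 = 00111
  pos 2: 11111 XOR 10111 = 01000
  pos 3: 10001 XOR 10111 = 00110
  pos 5: 11000 XOR 10111 = 01111
  pos 6: 11110 XOR 10111 = 01001
  pos 7: 10010 XOR 10111 = 00101
  pos 9: 10100 XOR 10111 = 00011
Remainder (last 4 bits) = 1100. This is the CRC / FCS.

1100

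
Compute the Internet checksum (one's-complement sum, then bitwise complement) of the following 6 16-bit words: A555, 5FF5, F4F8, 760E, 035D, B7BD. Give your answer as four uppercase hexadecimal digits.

One's-complement addition (fold any carry out of bit 15 back into bit 0):
  0xA555 + 0x5FF5 = 0x1054A → wrap carry → 0x054B
  0x054B + 0xF4F8 = 0x0FA43
  0xFA43 + 0x760E = 0x17051 → wrap carry → 0x7052
  0x7052 + 0x035D = 0x073AF
  0x73AF + 0xB7BD = 0x12B6C → wrap carry → 0x2B6D
One's-complement sum = 0x2B6D.
Checksum = ~0x2B6D & 0xFFFF = 0xD492.

D492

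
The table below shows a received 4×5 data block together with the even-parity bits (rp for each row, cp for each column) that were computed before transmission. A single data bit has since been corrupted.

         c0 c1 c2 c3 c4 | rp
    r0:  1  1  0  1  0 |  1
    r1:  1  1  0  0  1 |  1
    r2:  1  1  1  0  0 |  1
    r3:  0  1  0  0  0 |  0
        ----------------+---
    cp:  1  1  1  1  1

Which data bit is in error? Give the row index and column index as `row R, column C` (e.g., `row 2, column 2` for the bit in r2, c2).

row 3, column 1

Recompute each row's even parity and compare to rp:
  r0: data parity 1, sent rp 1 → ok
  r1: data parity 1, sent rp 1 → ok
  r2: data parity 1, sent rp 1 → ok
  r3: data parity 1, sent rp 0 → mismatch
Recompute each column's even parity and compare to cp:
  c0: data parity 1, sent cp 1 → ok
  c1: data parity 0, sent cp 1 → mismatch
  c2: data parity 1, sent cp 1 → ok
  c3: data parity 1, sent cp 1 → ok
  c4: data parity 1, sent cp 1 → ok
Exactly one row (r3) and one column (c1) fail → the flipped bit is at their intersection.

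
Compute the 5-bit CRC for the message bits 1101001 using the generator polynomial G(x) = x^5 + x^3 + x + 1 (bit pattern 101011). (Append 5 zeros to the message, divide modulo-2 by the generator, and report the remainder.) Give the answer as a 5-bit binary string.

11011

Append 5 zeros: 110100100000. Divide by 101011 (XOR where the leading bit is 1):
  pos 0: 110100 XOR 101011 = 011111
  pos 1: 111111 XOR 101011 = 010100
  pos 2: 101000 XOR 101011 = 000011
  pos 6: 110000 XOR 101011 = 011011
Remainder (last 5 bits) = 11011. This is the CRC / FCS.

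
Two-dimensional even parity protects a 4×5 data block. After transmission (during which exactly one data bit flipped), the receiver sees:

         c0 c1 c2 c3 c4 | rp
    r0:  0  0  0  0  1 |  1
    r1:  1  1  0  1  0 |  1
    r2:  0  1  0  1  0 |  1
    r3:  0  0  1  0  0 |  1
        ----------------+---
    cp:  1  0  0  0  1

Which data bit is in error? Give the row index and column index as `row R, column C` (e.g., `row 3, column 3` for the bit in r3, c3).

row 2, column 2

Recompute each row's even parity and compare to rp:
  r0: data parity 1, sent rp 1 → ok
  r1: data parity 1, sent rp 1 → ok
  r2: data parity 0, sent rp 1 → mismatch
  r3: data parity 1, sent rp 1 → ok
Recompute each column's even parity and compare to cp:
  c0: data parity 1, sent cp 1 → ok
  c1: data parity 0, sent cp 0 → ok
  c2: data parity 1, sent cp 0 → mismatch
  c3: data parity 0, sent cp 0 → ok
  c4: data parity 1, sent cp 1 → ok
Exactly one row (r2) and one column (c2) fail → the flipped bit is at their intersection.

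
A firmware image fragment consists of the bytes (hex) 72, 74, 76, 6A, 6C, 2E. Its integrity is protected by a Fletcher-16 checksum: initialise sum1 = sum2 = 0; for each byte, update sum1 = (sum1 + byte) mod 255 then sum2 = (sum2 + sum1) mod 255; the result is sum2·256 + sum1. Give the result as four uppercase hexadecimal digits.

1562

Running sums (mod 255):
  after byte 0 (72): sum1=114, sum2=114
  after byte 1 (74): sum1=230, sum2=89
  after byte 2 (76): sum1=93, sum2=182
  after byte 3 (6A): sum1=199, sum2=126
  after byte 4 (6C): sum1=52, sum2=178
  after byte 5 (2E): sum1=98, sum2=21
Checksum = sum2·256 + sum1 = 21·256 + 98 = 5474 = 0x1562.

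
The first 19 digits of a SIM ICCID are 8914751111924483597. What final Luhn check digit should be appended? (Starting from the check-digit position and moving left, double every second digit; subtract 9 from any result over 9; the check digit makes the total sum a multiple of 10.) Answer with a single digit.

4

Partial digits right→left: 7 9 5 3 8 4 4 2 9 1 1 1 1 5 7 4 1 9 8
Double every second digit counting from the check-digit position (so the 1st, 3rd, 5th, ... of the partial from the right).
  doubled (with −9 where >9): 5 1 7 8 9 2 2 5 2 7 → sum 48
  kept as-is: 9 3 4 2 1 1 5 4 9 → sum 38
Total = 48 + 38 = 86.
Check digit = (10 − (86 mod 10)) mod 10 = 4.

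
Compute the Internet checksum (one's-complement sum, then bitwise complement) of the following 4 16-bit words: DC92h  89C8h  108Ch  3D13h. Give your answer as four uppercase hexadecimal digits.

One's-complement addition (fold any carry out of bit 15 back into bit 0):
  0xDC92 + 0x89C8 = 0x1665A → wrap carry → 0x665B
  0x665B + 0x108C = 0x076E7
  0x76E7 + 0x3D13 = 0x0B3FA
One's-complement sum = 0xB3FA.
Checksum = ~0xB3FA & 0xFFFF = 0x4C05.

4C05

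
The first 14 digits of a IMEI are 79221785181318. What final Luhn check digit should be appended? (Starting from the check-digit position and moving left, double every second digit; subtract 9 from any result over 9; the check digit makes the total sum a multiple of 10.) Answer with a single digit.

Partial digits right→left: 8 1 3 1 8 1 5 8 7 1 2 2 9 7
Double every second digit counting from the check-digit position (so the 1st, 3rd, 5th, ... of the partial from the right).
  doubled (with −9 where >9): 7 6 7 1 5 4 9 → sum 39
  kept as-is: 1 1 1 8 1 2 7 → sum 21
Total = 39 + 21 = 60.
Check digit = (10 − (60 mod 10)) mod 10 = 0.

0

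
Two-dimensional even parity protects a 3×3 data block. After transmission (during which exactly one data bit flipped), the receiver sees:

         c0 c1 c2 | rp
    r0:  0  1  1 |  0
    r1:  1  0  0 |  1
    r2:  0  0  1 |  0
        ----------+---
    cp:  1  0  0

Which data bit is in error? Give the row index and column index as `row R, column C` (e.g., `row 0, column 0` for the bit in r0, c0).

row 2, column 1

Recompute each row's even parity and compare to rp:
  r0: data parity 0, sent rp 0 → ok
  r1: data parity 1, sent rp 1 → ok
  r2: data parity 1, sent rp 0 → mismatch
Recompute each column's even parity and compare to cp:
  c0: data parity 1, sent cp 1 → ok
  c1: data parity 1, sent cp 0 → mismatch
  c2: data parity 0, sent cp 0 → ok
Exactly one row (r2) and one column (c1) fail → the flipped bit is at their intersection.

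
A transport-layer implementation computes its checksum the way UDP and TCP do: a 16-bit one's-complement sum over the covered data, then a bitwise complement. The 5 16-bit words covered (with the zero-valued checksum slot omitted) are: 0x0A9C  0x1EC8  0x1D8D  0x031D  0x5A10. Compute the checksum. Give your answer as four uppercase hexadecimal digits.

5BE1

One's-complement addition (fold any carry out of bit 15 back into bit 0):
  0x0A9C + 0x1EC8 = 0x02964
  0x2964 + 0x1D8D = 0x046F1
  0x46F1 + 0x031D = 0x04A0E
  0x4A0E + 0x5A10 = 0x0A41E
One's-complement sum = 0xA41E.
Checksum = ~0xA41E & 0xFFFF = 0x5BE1.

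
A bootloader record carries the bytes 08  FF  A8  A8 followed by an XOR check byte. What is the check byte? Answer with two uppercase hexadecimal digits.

F7

XOR the bytes together:
  start with 0x08
  0x08 ⊕ 0xFF = 0xF7
  0xF7 ⊕ 0xA8 = 0x5F
  0x5F ⊕ 0xA8 = 0xF7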